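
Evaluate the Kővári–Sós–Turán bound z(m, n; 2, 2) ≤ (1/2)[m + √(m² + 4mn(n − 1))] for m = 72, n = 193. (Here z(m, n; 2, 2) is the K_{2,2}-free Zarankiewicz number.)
z(72, 193; 2, 2) ≤ (1/2)[72 + √(72² + 4·72·193·192)] = (1/2)[72 + √10677312] = 1669.8078

Kővári–Sós–Turán: let r_1, ..., r_72 be the row sums and z = Σ r_i the total number of 1s. Each pair of columns can share at most one row with both entries 1 (else a 2×2 all-ones block appears), so Σ_i C(r_i, 2) ≤ C(193, 2) = 18528. By convexity Σ_i C(r_i, 2) ≥ 72·C(z/72, 2) = z(z − 72)/(2·72), giving z² − 72z − 72·193·192 ≤ 0 and hence z ≤ (1/2)[72 + √(5184 + 4·2668032)] = (1/2)[72 + √10677312] ≈ (1/2)(72 + 3267.6156) = 1669.8078.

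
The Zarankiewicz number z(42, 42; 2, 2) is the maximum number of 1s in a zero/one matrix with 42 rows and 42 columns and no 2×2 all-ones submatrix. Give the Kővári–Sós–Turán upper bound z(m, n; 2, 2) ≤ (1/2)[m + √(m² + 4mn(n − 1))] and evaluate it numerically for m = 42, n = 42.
z(42, 42; 2, 2) ≤ (1/2)[42 + √(42² + 4·42·42·41)] = (1/2)[42 + √291060] = 290.7499

Kővári–Sós–Turán: let r_1, ..., r_42 be the row sums and z = Σ r_i the total number of 1s. Each pair of columns can share at most one row with both entries 1 (else a 2×2 all-ones block appears), so Σ_i C(r_i, 2) ≤ C(42, 2) = 861. By convexity Σ_i C(r_i, 2) ≥ 42·C(z/42, 2) = z(z − 42)/(2·42), giving z² − 42z − 42·42·41 ≤ 0 and hence z ≤ (1/2)[42 + √(1764 + 4·72324)] = (1/2)[42 + √291060] ≈ (1/2)(42 + 539.4998) = 290.7499.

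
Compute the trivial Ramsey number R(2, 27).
R(2, 27) = 27

R(2, k) = k for all k ≥ 2: in a 2-colouring of K_k, either some edge is red (a red K_2) or all edges are blue (a blue K_k). And K_{26} coloured all-blue has no blue K_27, so R(2, 27) > 26. Hence R(2, 27) = 27.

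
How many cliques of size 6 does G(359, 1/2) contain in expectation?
E[# K_6] = C(359, 6) · (1/2)^C(6, 2) = 2850984183439 / 2^15 ≈ 87005132.551239

For each 6-subset S of vertices (there are C(359, 6) = 2850984183439 such S), let X_S = 1 if S induces a K_6 (all C(6, 2) = 15 edges present). Then P(X_S = 1) = (1/2)^15 = 1/32768. By linearity of expectation, E[# K_6] = C(359, 6) · (1/2)^15 = 2850984183439 / 32768 ≈ 87005132.551239.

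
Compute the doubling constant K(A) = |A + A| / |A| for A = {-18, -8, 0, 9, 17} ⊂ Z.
K = |A + A| / |A| = 14/5

Enumerate A + A = {a + b : a, b ∈ A}. With |A| = 5, there are |A|^2 = 25 ordered sum pairs; collecting distinct values, A + A = {-36, -26, -18, -16, -9, -8, -1, 0, 1, 9, 17, 18, 26, 34}, so |A + A| = 14. Thus K = 14/5. For comparison, the minimum possible |A + A| over all 5-element sets is 2·5 − 1 = 9 (so min K = 9/5), attained only by arithmetic progressions.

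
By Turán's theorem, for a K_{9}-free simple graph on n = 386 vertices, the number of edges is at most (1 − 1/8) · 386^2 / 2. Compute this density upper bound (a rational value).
Turán density bound = (7/8) · 386^2/2 = 260743/4 ≈ 65185.75

Turán's theorem: ex(n, K_{r+1}) is achieved by the complete r-partite Turán graph T(n, r) with parts as balanced as possible, and is at most (1 − 1/r) · n^2/2. For r = 8, n = 386: the density bound is (7/8) · 148996/2 = 260743/4 ≈ 65185.75. The integer-valued extremum is e(T(386, 8)) = 65185, which is strictly less than the density bound 260743/4 since 8 ∤ 386 (the parts of T(386, 8) cannot all be equal).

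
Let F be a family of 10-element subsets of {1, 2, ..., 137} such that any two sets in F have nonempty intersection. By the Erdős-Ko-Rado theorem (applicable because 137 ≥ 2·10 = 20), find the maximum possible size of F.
max |F| = C(136, 9) = 33469894423680

Erdős-Ko-Rado (1961): when n ≥ 2k, max |F| = C(n−1, k−1). The bound is attained by the star {A : i ∈ A} for any fixed i ∈ [n]. Here C(137−1, 10−1) = C(136, 9) = 33469894423680.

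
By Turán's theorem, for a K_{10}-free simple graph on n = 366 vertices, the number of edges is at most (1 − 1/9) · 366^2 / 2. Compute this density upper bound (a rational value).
Turán density bound = (8/9) · 366^2/2 = 59536

Turán's theorem: ex(n, K_{r+1}) is achieved by the complete r-partite Turán graph T(n, r) with parts as balanced as possible, and is at most (1 − 1/r) · n^2/2. For r = 9, n = 366: the density bound is (8/9) · 133956/2 = 59536. The integer-valued extremum is e(T(366, 9)) = 59535, which is strictly less than the density bound 59536 since 9 ∤ 366 (the parts of T(366, 9) cannot all be equal).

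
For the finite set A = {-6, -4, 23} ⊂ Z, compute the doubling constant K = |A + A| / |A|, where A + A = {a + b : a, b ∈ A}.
K = |A + A| / |A| = 6/3 = 2

Enumerate A + A = {a + b : a, b ∈ A}. With |A| = 3, there are |A|^2 = 9 ordered sum pairs; collecting distinct values, A + A = {-12, -10, -8, 17, 19, 46}, so |A + A| = 6. Thus K = 6/3 = 2. For comparison, the minimum possible |A + A| over all 3-element sets is 2·3 − 1 = 5 (so min K = 5/3), attained only by arithmetic progressions.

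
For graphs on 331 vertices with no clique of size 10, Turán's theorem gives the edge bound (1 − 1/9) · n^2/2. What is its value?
Turán density bound = (8/9) · 331^2/2 = 438244/9 ≈ 48693.7778

Turán's theorem: ex(n, K_{r+1}) is achieved by the complete r-partite Turán graph T(n, r) with parts as balanced as possible, and is at most (1 − 1/r) · n^2/2. For r = 9, n = 331: the density bound is (8/9) · 109561/2 = 438244/9 ≈ 48693.7778. The integer-valued extremum is e(T(331, 9)) = 48693, which is strictly less than the density bound 438244/9 since 9 ∤ 331 (the parts of T(331, 9) cannot all be equal).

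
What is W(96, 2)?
W(96, 2) = 96 + 1 = 97

A 2-term AP is any pair of integers, so a monochromatic 2-AP exists iff some colour is used at least twice. With 96 colours, the colouring i ↦ i on {1, ..., 96} uses each colour once, avoiding any monochromatic pair, so W(96, 2) > 96. For {1, ..., 97}, pigeonhole forces two integers of the same colour, which form a monochromatic 2-AP. Hence W(96, 2) = 97.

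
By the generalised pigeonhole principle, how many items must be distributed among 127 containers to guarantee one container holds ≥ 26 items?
n = (26 − 1)·127 + 1 = 3176

By the generalised pigeonhole principle, to guarantee some box contains ≥ r objects we need more than (r − 1) · k objects total. Threshold: n = (r − 1) · k + 1. With r = 26 and k = 127: n = 25 · 127 + 1 = 3175 + 1 = 3176. For n = 3175 = 25 · 127, we can put exactly 25 objects in every box, avoiding 26 in any single one — so 3176 is tight.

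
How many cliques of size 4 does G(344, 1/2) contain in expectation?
E[# K_4] = C(344, 4) · (1/2)^C(4, 2) = 573352626 / 2^6 = 286676313/32 = 8958634.78125

For each 4-subset S of vertices (there are C(344, 4) = 573352626 such S), let X_S = 1 if S induces a K_4 (all C(4, 2) = 6 edges present). Then P(X_S = 1) = (1/2)^6 = 1/64. By linearity of expectation, E[# K_4] = C(344, 4) · (1/2)^6 = 573352626 / 64 = 286676313/32 = 8958634.78125.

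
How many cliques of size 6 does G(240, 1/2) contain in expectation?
E[# K_6] = C(240, 6) · (1/2)^C(6, 2) = 249219381880 / 2^15 = 31152422735/4096 ≈ 7605571.956787

For each 6-subset S of vertices (there are C(240, 6) = 249219381880 such S), let X_S = 1 if S induces a K_6 (all C(6, 2) = 15 edges present). Then P(X_S = 1) = (1/2)^15 = 1/32768. By linearity of expectation, E[# K_6] = C(240, 6) · (1/2)^15 = 249219381880 / 32768 = 31152422735/4096 ≈ 7605571.956787.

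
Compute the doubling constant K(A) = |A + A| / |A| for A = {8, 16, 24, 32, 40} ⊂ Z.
K = |A + A| / |A| = 9/5

Enumerate A + A = {a + b : a, b ∈ A}. With |A| = 5, there are |A|^2 = 25 ordered sum pairs; collecting distinct values, A + A = {16, 24, 32, 40, 48, 56, 64, 72, 80}, so |A + A| = 9. Thus K = 9/5. Here |A + A| = 2|A| − 1 = 9, the minimum possible — so K = 9/5 is minimal, which holds iff A is an arithmetic progression.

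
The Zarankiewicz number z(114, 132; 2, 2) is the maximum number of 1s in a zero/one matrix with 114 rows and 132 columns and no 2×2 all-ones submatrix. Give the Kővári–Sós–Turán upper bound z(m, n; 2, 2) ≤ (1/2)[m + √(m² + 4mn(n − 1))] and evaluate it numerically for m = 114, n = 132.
z(114, 132; 2, 2) ≤ (1/2)[114 + √(114² + 4·114·132·131)] = (1/2)[114 + √7898148] = 1462.1822

Kővári–Sós–Turán: let r_1, ..., r_114 be the row sums and z = Σ r_i the total number of 1s. Each pair of columns can share at most one row with both entries 1 (else a 2×2 all-ones block appears), so Σ_i C(r_i, 2) ≤ C(132, 2) = 8646. By convexity Σ_i C(r_i, 2) ≥ 114·C(z/114, 2) = z(z − 114)/(2·114), giving z² − 114z − 114·132·131 ≤ 0 and hence z ≤ (1/2)[114 + √(12996 + 4·1971288)] = (1/2)[114 + √7898148] ≈ (1/2)(114 + 2810.3644) = 1462.1822.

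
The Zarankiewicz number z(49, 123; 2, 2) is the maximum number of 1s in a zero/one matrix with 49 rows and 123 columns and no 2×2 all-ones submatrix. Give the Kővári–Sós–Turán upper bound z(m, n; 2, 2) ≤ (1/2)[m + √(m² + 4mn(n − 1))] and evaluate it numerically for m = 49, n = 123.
z(49, 123; 2, 2) ≤ (1/2)[49 + √(49² + 4·49·123·122)] = (1/2)[49 + √2943577] = 882.3428

Kővári–Sós–Turán: let r_1, ..., r_49 be the row sums and z = Σ r_i the total number of 1s. Each pair of columns can share at most one row with both entries 1 (else a 2×2 all-ones block appears), so Σ_i C(r_i, 2) ≤ C(123, 2) = 7503. By convexity Σ_i C(r_i, 2) ≥ 49·C(z/49, 2) = z(z − 49)/(2·49), giving z² − 49z − 49·123·122 ≤ 0 and hence z ≤ (1/2)[49 + √(2401 + 4·735294)] = (1/2)[49 + √2943577] ≈ (1/2)(49 + 1715.6856) = 882.3428.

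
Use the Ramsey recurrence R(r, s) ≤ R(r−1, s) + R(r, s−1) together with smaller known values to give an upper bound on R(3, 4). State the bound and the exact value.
R(3, 4) ≤ R(2, 4) + R(3, 3) = 4 + 6 = 10; exact value R(3, 4) = 9.

The Erdős–Szekeres recurrence R(r, s) ≤ R(r−1, s) + R(r, s−1) applied to (r, s) = (3, 4) gives
  R(3, 4) ≤ R(2, 4) + R(3, 3) = 4 + 6 = 10.
(Recall R(2, k) = k and R is symmetric.) The recurrence is not tight here (it gives 10, but the exact value is R(3, 4) = 9); the tight upper bound requires a sharper argument than the simple recurrence, combined with a lower-bound construction on K_{8}.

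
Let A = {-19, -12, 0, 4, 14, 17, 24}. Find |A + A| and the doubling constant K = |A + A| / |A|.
K = |A + A| / |A| = 26/7

Enumerate A + A = {a + b : a, b ∈ A}. With |A| = 7, there are |A|^2 = 49 ordered sum pairs; collecting distinct values, A + A = {-38, -31, -24, -19, -15, -12, -8, -5, -2, 0, 2, 4, 5, 8, 12, 14, 17, 18, 21, 24, 28, 31, 34, 38, 41, 48}, so |A + A| = 26. Thus K = 26/7. For comparison, the minimum possible |A + A| over all 7-element sets is 2·7 − 1 = 13 (so min K = 13/7), attained only by arithmetic progressions.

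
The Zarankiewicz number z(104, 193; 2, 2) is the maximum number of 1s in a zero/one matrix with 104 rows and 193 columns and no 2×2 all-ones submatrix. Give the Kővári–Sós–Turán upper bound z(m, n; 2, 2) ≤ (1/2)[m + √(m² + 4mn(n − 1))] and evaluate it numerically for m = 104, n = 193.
z(104, 193; 2, 2) ≤ (1/2)[104 + √(104² + 4·104·193·192)] = (1/2)[104 + √15426112] = 2015.8045

Kővári–Sós–Turán: let r_1, ..., r_104 be the row sums and z = Σ r_i the total number of 1s. Each pair of columns can share at most one row with both entries 1 (else a 2×2 all-ones block appears), so Σ_i C(r_i, 2) ≤ C(193, 2) = 18528. By convexity Σ_i C(r_i, 2) ≥ 104·C(z/104, 2) = z(z − 104)/(2·104), giving z² − 104z − 104·193·192 ≤ 0 and hence z ≤ (1/2)[104 + √(10816 + 4·3853824)] = (1/2)[104 + √15426112] ≈ (1/2)(104 + 3927.6089) = 2015.8045.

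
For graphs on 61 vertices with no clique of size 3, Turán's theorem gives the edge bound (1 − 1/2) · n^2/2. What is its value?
Turán density bound = (1/2) · 61^2/2 = 3721/4 ≈ 930.25

Turán's theorem: ex(n, K_{r+1}) is achieved by the complete r-partite Turán graph T(n, r) with parts as balanced as possible, and is at most (1 − 1/r) · n^2/2. For r = 2, n = 61: the density bound is (1/2) · 3721/2 = 3721/4 ≈ 930.25. The integer-valued extremum is e(T(61, 2)) = 930, which is strictly less than the density bound 3721/4 since 2 ∤ 61 (the parts of T(61, 2) cannot all be equal).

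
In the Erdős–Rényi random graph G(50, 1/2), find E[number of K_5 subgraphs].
E[# K_5] = C(50, 5) · (1/2)^C(5, 2) = 2118760 / 2^10 = 264845/128 = 2069.1015625

For each 5-subset S of vertices (there are C(50, 5) = 2118760 such S), let X_S = 1 if S induces a K_5 (all C(5, 2) = 10 edges present). Then P(X_S = 1) = (1/2)^10 = 1/1024. By linearity of expectation, E[# K_5] = C(50, 5) · (1/2)^10 = 2118760 / 1024 = 264845/128 = 2069.1015625.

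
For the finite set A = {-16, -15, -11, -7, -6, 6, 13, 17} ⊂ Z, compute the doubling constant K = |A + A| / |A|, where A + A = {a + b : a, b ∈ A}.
K = |A + A| / |A| = 32/8 = 4

Enumerate A + A = {a + b : a, b ∈ A}. With |A| = 8, there are |A|^2 = 64 ordered sum pairs; collecting distinct values, A + A = {-32, -31, -30, -27, -26, -23, -22, -21, -18, -17, -14, -13, -12, -10, -9, -5, -3, -2, -1, 0, 1, 2, 6, 7, 10, 11, 12, 19, 23, 26, 30, 34}, so |A + A| = 32. Thus K = 32/8 = 4. For comparison, the minimum possible |A + A| over all 8-element sets is 2·8 − 1 = 15 (so min K = 15/8), attained only by arithmetic progressions.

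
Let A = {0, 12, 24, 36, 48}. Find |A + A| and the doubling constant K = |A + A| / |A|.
K = |A + A| / |A| = 9/5

Enumerate A + A = {a + b : a, b ∈ A}. With |A| = 5, there are |A|^2 = 25 ordered sum pairs; collecting distinct values, A + A = {0, 12, 24, 36, 48, 60, 72, 84, 96}, so |A + A| = 9. Thus K = 9/5. Here |A + A| = 2|A| − 1 = 9, the minimum possible — so K = 9/5 is minimal, which holds iff A is an arithmetic progression.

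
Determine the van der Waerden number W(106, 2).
W(106, 2) = 106 + 1 = 107

A 2-term AP is any pair of integers, so a monochromatic 2-AP exists iff some colour is used at least twice. With 106 colours, the colouring i ↦ i on {1, ..., 106} uses each colour once, avoiding any monochromatic pair, so W(106, 2) > 106. For {1, ..., 107}, pigeonhole forces two integers of the same colour, which form a monochromatic 2-AP. Hence W(106, 2) = 107.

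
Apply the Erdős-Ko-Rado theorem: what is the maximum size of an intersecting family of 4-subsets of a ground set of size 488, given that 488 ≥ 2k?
max |F| = C(487, 3) = 19131795

The Erdős-Ko-Rado theorem states: for n ≥ 2k, an intersecting family of k-subsets of an n-element set has size at most C(n − 1, k − 1), with equality for 'star' families {A ⊆ [n] : |A| = k, i ∈ A} (fix an element i). For n = 488, k = 4: C(487, 3) = 19131795.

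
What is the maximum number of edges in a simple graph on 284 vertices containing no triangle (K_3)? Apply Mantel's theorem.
ex(284, K_3) = ⌊284^2/4⌋ = 20164

Mantel (1907): a triangle-free graph on n vertices has at most ⌊n^2/4⌋ edges, with equality for the complete bipartite graph K_{⌊n/2⌋, ⌈n/2⌉}. For n = 284: ⌊284^2/4⌋ = ⌊80656/4⌋ = 20164. The extremal graph is K_{142, 142}, which has 142·142 = 20164 edges.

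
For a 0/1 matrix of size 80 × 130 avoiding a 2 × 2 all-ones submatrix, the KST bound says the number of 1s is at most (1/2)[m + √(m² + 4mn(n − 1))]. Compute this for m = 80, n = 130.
z(80, 130; 2, 2) ≤ (1/2)[80 + √(80² + 4·80·130·129)] = (1/2)[80 + √5372800] = 1198.9651

Kővári–Sós–Turán: let r_1, ..., r_80 be the row sums and z = Σ r_i the total number of 1s. Each pair of columns can share at most one row with both entries 1 (else a 2×2 all-ones block appears), so Σ_i C(r_i, 2) ≤ C(130, 2) = 8385. By convexity Σ_i C(r_i, 2) ≥ 80·C(z/80, 2) = z(z − 80)/(2·80), giving z² − 80z − 80·130·129 ≤ 0 and hence z ≤ (1/2)[80 + √(6400 + 4·1341600)] = (1/2)[80 + √5372800] ≈ (1/2)(80 + 2317.9301) = 1198.9651.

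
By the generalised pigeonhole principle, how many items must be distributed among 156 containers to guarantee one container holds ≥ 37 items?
n = (37 − 1)·156 + 1 = 5617

By the generalised pigeonhole principle, to guarantee some box contains ≥ r objects we need more than (r − 1) · k objects total. Threshold: n = (r − 1) · k + 1. With r = 37 and k = 156: n = 36 · 156 + 1 = 5616 + 1 = 5617. For n = 5616 = 36 · 156, we can put exactly 36 objects in every box, avoiding 37 in any single one — so 5617 is tight.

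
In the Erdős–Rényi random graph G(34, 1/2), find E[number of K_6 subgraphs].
E[# K_6] = C(34, 6) · (1/2)^C(6, 2) = 1344904 / 2^15 = 168113/4096 ≈ 41.043213

For each 6-subset S of vertices (there are C(34, 6) = 1344904 such S), let X_S = 1 if S induces a K_6 (all C(6, 2) = 15 edges present). Then P(X_S = 1) = (1/2)^15 = 1/32768. By linearity of expectation, E[# K_6] = C(34, 6) · (1/2)^15 = 1344904 / 32768 = 168113/4096 ≈ 41.043213.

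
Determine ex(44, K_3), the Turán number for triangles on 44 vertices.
ex(44, K_3) = ⌊44^2/4⌋ = 484

Mantel (1907): a triangle-free graph on n vertices has at most ⌊n^2/4⌋ edges, with equality for the complete bipartite graph K_{⌊n/2⌋, ⌈n/2⌉}. For n = 44: ⌊44^2/4⌋ = ⌊1936/4⌋ = 484. The extremal graph is K_{22, 22}, which has 22·22 = 484 edges.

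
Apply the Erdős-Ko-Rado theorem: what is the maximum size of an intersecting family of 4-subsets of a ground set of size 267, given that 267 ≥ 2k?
max |F| = C(266, 3) = 3101560

The Erdős-Ko-Rado theorem states: for n ≥ 2k, an intersecting family of k-subsets of an n-element set has size at most C(n − 1, k − 1), with equality for 'star' families {A ⊆ [n] : |A| = k, i ∈ A} (fix an element i). For n = 267, k = 4: C(266, 3) = 3101560.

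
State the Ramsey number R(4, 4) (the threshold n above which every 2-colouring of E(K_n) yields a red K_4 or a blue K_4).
R(4, 4) = 18

Lower bound: an explicit 2-colouring of K_{17} (typically a Paley-type or other structured construction) avoids a red K_4 and a blue K_4, showing R(4, 4) > 17.
Upper bound: the Erdős–Szekeres recurrence R(r, t') ≤ R(r−1, t') + R(r, t'−1) yields R(4, 4) ≤ 18.
Hence R(4, 4) = 18.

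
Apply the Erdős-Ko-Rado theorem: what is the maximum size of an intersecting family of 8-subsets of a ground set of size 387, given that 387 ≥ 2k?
max |F| = C(386, 7) = 239838793758080

Erdős-Ko-Rado (1961): when n ≥ 2k, max |F| = C(n−1, k−1). The bound is attained by the star {A : i ∈ A} for any fixed i ∈ [n]. Here C(387−1, 8−1) = C(386, 7) = 239838793758080.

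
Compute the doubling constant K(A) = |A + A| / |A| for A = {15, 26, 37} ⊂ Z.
K = |A + A| / |A| = 5/3

Enumerate A + A = {a + b : a, b ∈ A}. With |A| = 3, there are |A|^2 = 9 ordered sum pairs; collecting distinct values, A + A = {30, 41, 52, 63, 74}, so |A + A| = 5. Thus K = 5/3. Here |A + A| = 2|A| − 1 = 5, the minimum possible — so K = 5/3 is minimal, which holds iff A is an arithmetic progression.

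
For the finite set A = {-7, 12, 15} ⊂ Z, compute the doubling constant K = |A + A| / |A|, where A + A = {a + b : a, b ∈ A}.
K = |A + A| / |A| = 6/3 = 2

Enumerate A + A = {a + b : a, b ∈ A}. With |A| = 3, there are |A|^2 = 9 ordered sum pairs; collecting distinct values, A + A = {-14, 5, 8, 24, 27, 30}, so |A + A| = 6. Thus K = 6/3 = 2. For comparison, the minimum possible |A + A| over all 3-element sets is 2·3 − 1 = 5 (so min K = 5/3), attained only by arithmetic progressions.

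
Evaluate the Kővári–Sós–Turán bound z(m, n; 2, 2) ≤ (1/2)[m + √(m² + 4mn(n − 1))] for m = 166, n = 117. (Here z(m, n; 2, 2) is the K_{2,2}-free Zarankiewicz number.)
z(166, 117; 2, 2) ≤ (1/2)[166 + √(166² + 4·166·117·116)] = (1/2)[166 + √9039364] = 1586.2768

Kővári–Sós–Turán: let r_1, ..., r_166 be the row sums and z = Σ r_i the total number of 1s. Each pair of columns can share at most one row with both entries 1 (else a 2×2 all-ones block appears), so Σ_i C(r_i, 2) ≤ C(117, 2) = 6786. By convexity Σ_i C(r_i, 2) ≥ 166·C(z/166, 2) = z(z − 166)/(2·166), giving z² − 166z − 166·117·116 ≤ 0 and hence z ≤ (1/2)[166 + √(27556 + 4·2252952)] = (1/2)[166 + √9039364] ≈ (1/2)(166 + 3006.5535) = 1586.2768.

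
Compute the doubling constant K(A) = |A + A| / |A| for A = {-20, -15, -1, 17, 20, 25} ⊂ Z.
K = |A + A| / |A| = 20/6 = 10/3

Enumerate A + A = {a + b : a, b ∈ A}. With |A| = 6, there are |A|^2 = 36 ordered sum pairs; collecting distinct values, A + A = {-40, -35, -30, -21, -16, -3, -2, 0, 2, 5, 10, 16, 19, 24, 34, 37, 40, 42, 45, 50}, so |A + A| = 20. Thus K = 20/6 = 10/3. For comparison, the minimum possible |A + A| over all 6-element sets is 2·6 − 1 = 11 (so min K = 11/6), attained only by arithmetic progressions.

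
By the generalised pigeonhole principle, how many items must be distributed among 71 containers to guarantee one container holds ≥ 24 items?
n = (24 − 1)·71 + 1 = 1634

By the generalised pigeonhole principle, to guarantee some box contains ≥ r objects we need more than (r − 1) · k objects total. Threshold: n = (r − 1) · k + 1. With r = 24 and k = 71: n = 23 · 71 + 1 = 1633 + 1 = 1634. For n = 1633 = 23 · 71, we can put exactly 23 objects in every box, avoiding 24 in any single one — so 1634 is tight.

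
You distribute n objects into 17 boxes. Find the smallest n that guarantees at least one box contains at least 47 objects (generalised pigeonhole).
n = (47 − 1)·17 + 1 = 783

By the generalised pigeonhole principle, to guarantee some box contains ≥ r objects we need more than (r − 1) · k objects total. Threshold: n = (r − 1) · k + 1. With r = 47 and k = 17: n = 46 · 17 + 1 = 782 + 1 = 783. For n = 782 = 46 · 17, we can put exactly 46 objects in every box, avoiding 47 in any single one — so 783 is tight.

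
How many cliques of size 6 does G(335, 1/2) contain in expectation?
E[# K_6] = C(335, 6) · (1/2)^C(6, 2) = 1876648898685 / 2^15 ≈ 57270779.378815

For each 6-subset S of vertices (there are C(335, 6) = 1876648898685 such S), let X_S = 1 if S induces a K_6 (all C(6, 2) = 15 edges present). Then P(X_S = 1) = (1/2)^15 = 1/32768. By linearity of expectation, E[# K_6] = C(335, 6) · (1/2)^15 = 1876648898685 / 32768 ≈ 57270779.378815.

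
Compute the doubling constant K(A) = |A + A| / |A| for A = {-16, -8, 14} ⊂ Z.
K = |A + A| / |A| = 6/3 = 2

Enumerate A + A = {a + b : a, b ∈ A}. With |A| = 3, there are |A|^2 = 9 ordered sum pairs; collecting distinct values, A + A = {-32, -24, -16, -2, 6, 28}, so |A + A| = 6. Thus K = 6/3 = 2. For comparison, the minimum possible |A + A| over all 3-element sets is 2·3 − 1 = 5 (so min K = 5/3), attained only by arithmetic progressions.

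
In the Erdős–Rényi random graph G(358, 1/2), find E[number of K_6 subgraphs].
E[# K_6] = C(358, 6) · (1/2)^C(6, 2) = 2803335422713 / 2^15 ≈ 85551007.773224

For each 6-subset S of vertices (there are C(358, 6) = 2803335422713 such S), let X_S = 1 if S induces a K_6 (all C(6, 2) = 15 edges present). Then P(X_S = 1) = (1/2)^15 = 1/32768. By linearity of expectation, E[# K_6] = C(358, 6) · (1/2)^15 = 2803335422713 / 32768 ≈ 85551007.773224.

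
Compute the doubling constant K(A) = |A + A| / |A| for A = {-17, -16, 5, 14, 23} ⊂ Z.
K = |A + A| / |A| = 14/5

Enumerate A + A = {a + b : a, b ∈ A}. With |A| = 5, there are |A|^2 = 25 ordered sum pairs; collecting distinct values, A + A = {-34, -33, -32, -12, -11, -3, -2, 6, 7, 10, 19, 28, 37, 46}, so |A + A| = 14. Thus K = 14/5. For comparison, the minimum possible |A + A| over all 5-element sets is 2·5 − 1 = 9 (so min K = 9/5), attained only by arithmetic progressions.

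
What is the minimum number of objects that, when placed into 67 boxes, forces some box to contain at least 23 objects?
n = (23 − 1)·67 + 1 = 1475

By the generalised pigeonhole principle, to guarantee some box contains ≥ r objects we need more than (r − 1) · k objects total. Threshold: n = (r − 1) · k + 1. With r = 23 and k = 67: n = 22 · 67 + 1 = 1474 + 1 = 1475. For n = 1474 = 22 · 67, we can put exactly 22 objects in every box, avoiding 23 in any single one — so 1475 is tight.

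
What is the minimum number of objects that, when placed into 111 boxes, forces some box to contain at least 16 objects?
n = (16 − 1)·111 + 1 = 1666

By the generalised pigeonhole principle, to guarantee some box contains ≥ r objects we need more than (r − 1) · k objects total. Threshold: n = (r − 1) · k + 1. With r = 16 and k = 111: n = 15 · 111 + 1 = 1665 + 1 = 1666. For n = 1665 = 15 · 111, we can put exactly 15 objects in every box, avoiding 16 in any single one — so 1666 is tight.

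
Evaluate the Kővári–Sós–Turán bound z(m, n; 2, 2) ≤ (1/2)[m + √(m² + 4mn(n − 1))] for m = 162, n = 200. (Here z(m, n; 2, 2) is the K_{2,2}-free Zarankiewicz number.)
z(162, 200; 2, 2) ≤ (1/2)[162 + √(162² + 4·162·200·199)] = (1/2)[162 + √25816644] = 2621.5041

Kővári–Sós–Turán: let r_1, ..., r_162 be the row sums and z = Σ r_i the total number of 1s. Each pair of columns can share at most one row with both entries 1 (else a 2×2 all-ones block appears), so Σ_i C(r_i, 2) ≤ C(200, 2) = 19900. By convexity Σ_i C(r_i, 2) ≥ 162·C(z/162, 2) = z(z − 162)/(2·162), giving z² − 162z − 162·200·199 ≤ 0 and hence z ≤ (1/2)[162 + √(26244 + 4·6447600)] = (1/2)[162 + √25816644] ≈ (1/2)(162 + 5081.0082) = 2621.5041.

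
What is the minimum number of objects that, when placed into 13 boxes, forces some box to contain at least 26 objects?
n = (26 − 1)·13 + 1 = 326

By the generalised pigeonhole principle, to guarantee some box contains ≥ r objects we need more than (r − 1) · k objects total. Threshold: n = (r − 1) · k + 1. With r = 26 and k = 13: n = 25 · 13 + 1 = 325 + 1 = 326. For n = 325 = 25 · 13, we can put exactly 25 objects in every box, avoiding 26 in any single one — so 326 is tight.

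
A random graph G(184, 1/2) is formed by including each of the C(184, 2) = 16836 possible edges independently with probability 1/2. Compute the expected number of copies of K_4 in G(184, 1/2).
E[# K_4] = C(184, 4) · (1/2)^C(4, 2) = 46217626 / 2^6 = 23108813/32 = 722150.40625

For each 4-subset S of vertices (there are C(184, 4) = 46217626 such S), let X_S = 1 if S induces a K_4 (all C(4, 2) = 6 edges present). Then P(X_S = 1) = (1/2)^6 = 1/64. By linearity of expectation, E[# K_4] = C(184, 4) · (1/2)^6 = 46217626 / 64 = 23108813/32 = 722150.40625.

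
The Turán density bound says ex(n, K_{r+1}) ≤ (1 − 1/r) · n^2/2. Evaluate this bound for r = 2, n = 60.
Turán density bound = (1/2) · 60^2/2 = 900

Turán's theorem: ex(n, K_{r+1}) is achieved by the complete r-partite Turán graph T(n, r) with parts as balanced as possible, and is at most (1 − 1/r) · n^2/2. For r = 2, n = 60: the density bound is (1/2) · 3600/2 = 900. Since 2 ∣ 60, the Turán graph T(60, 2) has parts of equal size 30, and its edge count e(T(60, 2)) = 900 attains the density bound exactly.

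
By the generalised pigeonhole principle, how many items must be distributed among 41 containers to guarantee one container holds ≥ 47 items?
n = (47 − 1)·41 + 1 = 1887

By the generalised pigeonhole principle, to guarantee some box contains ≥ r objects we need more than (r − 1) · k objects total. Threshold: n = (r − 1) · k + 1. With r = 47 and k = 41: n = 46 · 41 + 1 = 1886 + 1 = 1887. For n = 1886 = 46 · 41, we can put exactly 46 objects in every box, avoiding 47 in any single one — so 1887 is tight.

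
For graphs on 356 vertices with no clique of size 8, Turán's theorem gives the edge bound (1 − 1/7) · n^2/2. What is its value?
Turán density bound = (6/7) · 356^2/2 = 380208/7 ≈ 54315.4286

Turán's theorem: ex(n, K_{r+1}) is achieved by the complete r-partite Turán graph T(n, r) with parts as balanced as possible, and is at most (1 − 1/r) · n^2/2. For r = 7, n = 356: the density bound is (6/7) · 126736/2 = 380208/7 ≈ 54315.4286. The integer-valued extremum is e(T(356, 7)) = 54315, which is strictly less than the density bound 380208/7 since 7 ∤ 356 (the parts of T(356, 7) cannot all be equal).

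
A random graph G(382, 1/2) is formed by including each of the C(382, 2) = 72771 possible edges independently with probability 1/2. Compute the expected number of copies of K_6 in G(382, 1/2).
E[# K_6] = C(382, 6) · (1/2)^C(6, 2) = 4148697778407 / 2^15 ≈ 126608208.569550

For each 6-subset S of vertices (there are C(382, 6) = 4148697778407 such S), let X_S = 1 if S induces a K_6 (all C(6, 2) = 15 edges present). Then P(X_S = 1) = (1/2)^15 = 1/32768. By linearity of expectation, E[# K_6] = C(382, 6) · (1/2)^15 = 4148697778407 / 32768 ≈ 126608208.569550.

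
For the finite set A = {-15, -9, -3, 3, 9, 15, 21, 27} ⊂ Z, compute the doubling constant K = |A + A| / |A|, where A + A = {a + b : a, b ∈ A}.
K = |A + A| / |A| = 15/8

Enumerate A + A = {a + b : a, b ∈ A}. With |A| = 8, there are |A|^2 = 64 ordered sum pairs; collecting distinct values, A + A = {-30, -24, -18, -12, -6, 0, 6, 12, 18, 24, 30, 36, 42, 48, 54}, so |A + A| = 15. Thus K = 15/8. Here |A + A| = 2|A| − 1 = 15, the minimum possible — so K = 15/8 is minimal, which holds iff A is an arithmetic progression.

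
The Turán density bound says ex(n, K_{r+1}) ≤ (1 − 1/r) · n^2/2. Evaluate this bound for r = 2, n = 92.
Turán density bound = (1/2) · 92^2/2 = 2116

Turán's theorem: ex(n, K_{r+1}) is achieved by the complete r-partite Turán graph T(n, r) with parts as balanced as possible, and is at most (1 − 1/r) · n^2/2. For r = 2, n = 92: the density bound is (1/2) · 8464/2 = 2116. Since 2 ∣ 92, the Turán graph T(92, 2) has parts of equal size 46, and its edge count e(T(92, 2)) = 2116 attains the density bound exactly.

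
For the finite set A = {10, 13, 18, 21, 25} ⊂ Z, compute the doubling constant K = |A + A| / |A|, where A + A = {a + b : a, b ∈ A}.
K = |A + A| / |A| = 14/5

Enumerate A + A = {a + b : a, b ∈ A}. With |A| = 5, there are |A|^2 = 25 ordered sum pairs; collecting distinct values, A + A = {20, 23, 26, 28, 31, 34, 35, 36, 38, 39, 42, 43, 46, 50}, so |A + A| = 14. Thus K = 14/5. For comparison, the minimum possible |A + A| over all 5-element sets is 2·5 − 1 = 9 (so min K = 9/5), attained only by arithmetic progressions.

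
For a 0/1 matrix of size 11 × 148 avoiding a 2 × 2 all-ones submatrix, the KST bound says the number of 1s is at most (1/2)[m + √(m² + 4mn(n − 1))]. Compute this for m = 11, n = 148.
z(11, 148; 2, 2) ≤ (1/2)[11 + √(11² + 4·11·148·147)] = (1/2)[11 + √957385] = 494.7303

Kővári–Sós–Turán: let r_1, ..., r_11 be the row sums and z = Σ r_i the total number of 1s. Each pair of columns can share at most one row with both entries 1 (else a 2×2 all-ones block appears), so Σ_i C(r_i, 2) ≤ C(148, 2) = 10878. By convexity Σ_i C(r_i, 2) ≥ 11·C(z/11, 2) = z(z − 11)/(2·11), giving z² − 11z − 11·148·147 ≤ 0 and hence z ≤ (1/2)[11 + √(121 + 4·239316)] = (1/2)[11 + √957385] ≈ (1/2)(11 + 978.4605) = 494.7303.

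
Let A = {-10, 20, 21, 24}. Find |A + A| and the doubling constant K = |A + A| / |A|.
K = |A + A| / |A| = 10/4 = 5/2

Enumerate A + A = {a + b : a, b ∈ A}. With |A| = 4, there are |A|^2 = 16 ordered sum pairs; collecting distinct values, A + A = {-20, 10, 11, 14, 40, 41, 42, 44, 45, 48}, so |A + A| = 10. Thus K = 10/4 = 5/2. For comparison, the minimum possible |A + A| over all 4-element sets is 2·4 − 1 = 7 (so min K = 7/4), attained only by arithmetic progressions.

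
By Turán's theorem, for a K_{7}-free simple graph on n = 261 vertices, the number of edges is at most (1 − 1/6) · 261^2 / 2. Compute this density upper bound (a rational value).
Turán density bound = (5/6) · 261^2/2 = 113535/4 ≈ 28383.75

Turán's theorem: ex(n, K_{r+1}) is achieved by the complete r-partite Turán graph T(n, r) with parts as balanced as possible, and is at most (1 − 1/r) · n^2/2. For r = 6, n = 261: the density bound is (5/6) · 68121/2 = 113535/4 ≈ 28383.75. The integer-valued extremum is e(T(261, 6)) = 28383, which is strictly less than the density bound 113535/4 since 6 ∤ 261 (the parts of T(261, 6) cannot all be equal).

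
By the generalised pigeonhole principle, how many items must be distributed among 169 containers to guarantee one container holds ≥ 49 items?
n = (49 − 1)·169 + 1 = 8113

By the generalised pigeonhole principle, to guarantee some box contains ≥ r objects we need more than (r − 1) · k objects total. Threshold: n = (r − 1) · k + 1. With r = 49 and k = 169: n = 48 · 169 + 1 = 8112 + 1 = 8113. For n = 8112 = 48 · 169, we can put exactly 48 objects in every box, avoiding 49 in any single one — so 8113 is tight.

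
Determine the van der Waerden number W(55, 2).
W(55, 2) = 55 + 1 = 56

A 2-term AP is any pair of integers, so a monochromatic 2-AP exists iff some colour is used at least twice. With 55 colours, the colouring i ↦ i on {1, ..., 55} uses each colour once, avoiding any monochromatic pair, so W(55, 2) > 55. For {1, ..., 56}, pigeonhole forces two integers of the same colour, which form a monochromatic 2-AP. Hence W(55, 2) = 56.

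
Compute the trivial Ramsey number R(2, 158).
R(2, 158) = 158

R(2, k) = k for all k ≥ 2: in a 2-colouring of K_k, either some edge is red (a red K_2) or all edges are blue (a blue K_k). And K_{157} coloured all-blue has no blue K_158, so R(2, 158) > 157. Hence R(2, 158) = 158.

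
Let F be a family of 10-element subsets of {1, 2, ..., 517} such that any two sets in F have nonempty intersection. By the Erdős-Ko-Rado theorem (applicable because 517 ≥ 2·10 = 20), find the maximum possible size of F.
max |F| = C(516, 9) = 6662188458094621440

The Erdős-Ko-Rado theorem states: for n ≥ 2k, an intersecting family of k-subsets of an n-element set has size at most C(n − 1, k − 1), with equality for 'star' families {A ⊆ [n] : |A| = k, i ∈ A} (fix an element i). For n = 517, k = 10: C(516, 9) = 6662188458094621440.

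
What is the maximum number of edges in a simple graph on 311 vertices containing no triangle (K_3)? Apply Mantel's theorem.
ex(311, K_3) = ⌊311^2/4⌋ = 24180

Mantel (1907): a triangle-free graph on n vertices has at most ⌊n^2/4⌋ edges, with equality for the complete bipartite graph K_{⌊n/2⌋, ⌈n/2⌉}. For n = 311: ⌊311^2/4⌋ = ⌊96721/4⌋ = 24180. The extremal graph is K_{155, 156}, which has 155·156 = 24180 edges.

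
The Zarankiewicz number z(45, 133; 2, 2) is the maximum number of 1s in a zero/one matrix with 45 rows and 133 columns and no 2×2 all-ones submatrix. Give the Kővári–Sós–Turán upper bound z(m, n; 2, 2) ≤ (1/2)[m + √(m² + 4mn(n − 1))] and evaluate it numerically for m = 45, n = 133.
z(45, 133; 2, 2) ≤ (1/2)[45 + √(45² + 4·45·133·132)] = (1/2)[45 + √3162105] = 911.6154

Kővári–Sós–Turán: let r_1, ..., r_45 be the row sums and z = Σ r_i the total number of 1s. Each pair of columns can share at most one row with both entries 1 (else a 2×2 all-ones block appears), so Σ_i C(r_i, 2) ≤ C(133, 2) = 8778. By convexity Σ_i C(r_i, 2) ≥ 45·C(z/45, 2) = z(z − 45)/(2·45), giving z² − 45z − 45·133·132 ≤ 0 and hence z ≤ (1/2)[45 + √(2025 + 4·790020)] = (1/2)[45 + √3162105] ≈ (1/2)(45 + 1778.2309) = 911.6154.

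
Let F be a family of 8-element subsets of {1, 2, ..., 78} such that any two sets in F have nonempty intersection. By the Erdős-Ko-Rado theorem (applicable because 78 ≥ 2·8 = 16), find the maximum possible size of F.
max |F| = C(77, 7) = 2404808340

The Erdős-Ko-Rado theorem states: for n ≥ 2k, an intersecting family of k-subsets of an n-element set has size at most C(n − 1, k − 1), with equality for 'star' families {A ⊆ [n] : |A| = k, i ∈ A} (fix an element i). For n = 78, k = 8: C(77, 7) = 2404808340.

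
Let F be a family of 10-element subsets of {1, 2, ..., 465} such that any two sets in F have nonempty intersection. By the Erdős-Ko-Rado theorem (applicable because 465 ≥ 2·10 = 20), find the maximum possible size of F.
max |F| = C(464, 9) = 2540948586294644592

Erdős-Ko-Rado (1961): when n ≥ 2k, max |F| = C(n−1, k−1). The bound is attained by the star {A : i ∈ A} for any fixed i ∈ [n]. Here C(465−1, 10−1) = C(464, 9) = 2540948586294644592.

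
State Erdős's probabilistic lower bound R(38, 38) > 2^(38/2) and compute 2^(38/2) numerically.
2^(38/2) = 524288; so R(38, 38) > 524288

Colour each edge of K_n uniformly at random with red/blue. The expected number of monochromatic K_38 is C(n, 38) · 2 · 2^(−C(38,2)). If C(n, 38) · 2^(1 − C(38,2)) < 1, then with positive probability no monochromatic K_38 exists, so R(38, 38) > n. The standard estimate C(n, 38) ≤ n^38/38! shows this inequality holds whenever n ≤ 2^(38/2) (since 38! · 2^(C(38,2) − 1) > 2^(38^2/2) ≥ n^38). Hence R(38, 38) > 2^(38/2) = 524288.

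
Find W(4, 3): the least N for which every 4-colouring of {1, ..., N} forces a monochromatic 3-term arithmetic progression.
W(4, 3) = 76

W(4, 3) = 76. The lower bound W(4, 3) > 75 comes from an explicit good 4-colouring of [1, 75]; the upper bound W(4, 3) ≤ 76 was verified by exhaustive search over 4-colourings of [1, 76].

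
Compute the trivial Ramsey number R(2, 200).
R(2, 200) = 200

R(2, k) = k for all k ≥ 2: in a 2-colouring of K_k, either some edge is red (a red K_2) or all edges are blue (a blue K_k). And K_{199} coloured all-blue has no blue K_200, so R(2, 200) > 199. Hence R(2, 200) = 200.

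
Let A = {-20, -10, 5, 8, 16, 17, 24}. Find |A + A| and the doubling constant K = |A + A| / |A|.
K = |A + A| / |A| = 27/7

Enumerate A + A = {a + b : a, b ∈ A}. With |A| = 7, there are |A|^2 = 49 ordered sum pairs; collecting distinct values, A + A = {-40, -30, -20, -15, -12, -5, -4, -3, -2, 4, 6, 7, 10, 13, 14, 16, 21, 22, 24, 25, 29, 32, 33, 34, 40, 41, 48}, so |A + A| = 27. Thus K = 27/7. For comparison, the minimum possible |A + A| over all 7-element sets is 2·7 − 1 = 13 (so min K = 13/7), attained only by arithmetic progressions.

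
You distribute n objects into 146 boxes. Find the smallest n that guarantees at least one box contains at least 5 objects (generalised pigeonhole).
n = (5 − 1)·146 + 1 = 585

By the generalised pigeonhole principle, to guarantee some box contains ≥ r objects we need more than (r − 1) · k objects total. Threshold: n = (r − 1) · k + 1. With r = 5 and k = 146: n = 4 · 146 + 1 = 584 + 1 = 585. For n = 584 = 4 · 146, we can put exactly 4 objects in every box, avoiding 5 in any single one — so 585 is tight.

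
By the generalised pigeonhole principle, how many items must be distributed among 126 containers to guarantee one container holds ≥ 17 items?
n = (17 − 1)·126 + 1 = 2017

By the generalised pigeonhole principle, to guarantee some box contains ≥ r objects we need more than (r − 1) · k objects total. Threshold: n = (r − 1) · k + 1. With r = 17 and k = 126: n = 16 · 126 + 1 = 2016 + 1 = 2017. For n = 2016 = 16 · 126, we can put exactly 16 objects in every box, avoiding 17 in any single one — so 2017 is tight.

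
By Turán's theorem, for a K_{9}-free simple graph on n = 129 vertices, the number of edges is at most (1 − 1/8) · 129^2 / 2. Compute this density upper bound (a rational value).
Turán density bound = (7/8) · 129^2/2 = 116487/16 ≈ 7280.4375

Turán's theorem: ex(n, K_{r+1}) is achieved by the complete r-partite Turán graph T(n, r) with parts as balanced as possible, and is at most (1 − 1/r) · n^2/2. For r = 8, n = 129: the density bound is (7/8) · 16641/2 = 116487/16 ≈ 7280.4375. The integer-valued extremum is e(T(129, 8)) = 7280, which is strictly less than the density bound 116487/16 since 8 ∤ 129 (the parts of T(129, 8) cannot all be equal).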